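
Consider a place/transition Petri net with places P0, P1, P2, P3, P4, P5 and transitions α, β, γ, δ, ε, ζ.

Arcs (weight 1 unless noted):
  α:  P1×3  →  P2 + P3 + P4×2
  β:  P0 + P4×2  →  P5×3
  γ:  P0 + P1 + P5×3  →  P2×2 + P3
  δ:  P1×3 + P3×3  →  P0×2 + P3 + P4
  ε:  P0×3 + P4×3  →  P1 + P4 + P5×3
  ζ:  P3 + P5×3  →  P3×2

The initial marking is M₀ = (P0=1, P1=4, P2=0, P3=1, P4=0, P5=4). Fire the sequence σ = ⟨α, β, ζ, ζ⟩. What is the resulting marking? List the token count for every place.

(P0=0, P1=1, P2=1, P3=4, P4=0, P5=1)

step 1: fire α:  (P0=1, P1=4, P2=0, P3=1, P4=0, P5=4) → (P0=1, P1=1, P2=1, P3=2, P4=2, P5=4)
step 2: fire β:  (P0=1, P1=1, P2=1, P3=2, P4=2, P5=4) → (P0=0, P1=1, P2=1, P3=2, P4=0, P5=7)
step 3: fire ζ:  (P0=0, P1=1, P2=1, P3=2, P4=0, P5=7) → (P0=0, P1=1, P2=1, P3=3, P4=0, P5=4)
step 4: fire ζ:  (P0=0, P1=1, P2=1, P3=3, P4=0, P5=4) → (P0=0, P1=1, P2=1, P3=4, P4=0, P5=1)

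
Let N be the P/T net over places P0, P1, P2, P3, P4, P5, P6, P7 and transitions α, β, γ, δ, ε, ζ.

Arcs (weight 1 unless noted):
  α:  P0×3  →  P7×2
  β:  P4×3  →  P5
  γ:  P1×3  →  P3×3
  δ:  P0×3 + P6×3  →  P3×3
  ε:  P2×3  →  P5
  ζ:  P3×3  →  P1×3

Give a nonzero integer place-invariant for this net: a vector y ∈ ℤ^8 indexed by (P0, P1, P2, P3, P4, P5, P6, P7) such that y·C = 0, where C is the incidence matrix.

y = (P0:0, P1:0, P2:1, P3:0, P4:1, P5:3, P6:0, P7:0)

Incidence matrix C (rows=places, cols=transitions):
        α    β    γ    δ    ε    ζ
   P0  -3    0    0   -3    0    0
   P1   0    0   -3    0    0    3
   P2   0    0    0    0   -3    0
   P3   0    0    3    3    0   -3
   P4   0   -3    0    0    0    0
   P5   0    1    0    0    1    0
   P6   0    0    0   -3    0    0
   P7   2    0    0    0    0    0

Candidate y = [0, 0, 1, 0, 1, 3, 0, 0]; check y·C column-wise:
  col α: 0·-3 + 1·0 + 1·0 + 3·0 + 0·2 = 0
  col β: 1·0 + 1·-3 + 3·1 = 0
  col γ: 0·-3 + 1·0 + 0·3 + 1·0 + 3·0 = 0
  col δ: 0·-3 + 1·0 + 0·3 + 1·0 + 3·0 + 0·-3 = 0
  col ε: 1·-3 + 1·0 + 3·1 = 0
  col ζ: 0·3 + 1·0 + 0·-3 + 1·0 + 3·0 = 0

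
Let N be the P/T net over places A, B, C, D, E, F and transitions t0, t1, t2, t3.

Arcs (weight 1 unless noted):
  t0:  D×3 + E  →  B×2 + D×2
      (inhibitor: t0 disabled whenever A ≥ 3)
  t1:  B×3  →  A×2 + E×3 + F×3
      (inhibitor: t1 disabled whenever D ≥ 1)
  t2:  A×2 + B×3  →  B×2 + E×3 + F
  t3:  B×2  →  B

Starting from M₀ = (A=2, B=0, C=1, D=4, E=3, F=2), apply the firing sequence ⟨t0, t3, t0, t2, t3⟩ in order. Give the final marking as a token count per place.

step 1: fire t0:  (A=2, B=0, C=1, D=4, E=3, F=2) → (A=2, B=2, C=1, D=3, E=2, F=2)
step 2: fire t3:  (A=2, B=2, C=1, D=3, E=2, F=2) → (A=2, B=1, C=1, D=3, E=2, F=2)
step 3: fire t0:  (A=2, B=1, C=1, D=3, E=2, F=2) → (A=2, B=3, C=1, D=2, E=1, F=2)
step 4: fire t2:  (A=2, B=3, C=1, D=2, E=1, F=2) → (A=0, B=2, C=1, D=2, E=4, F=3)
step 5: fire t3:  (A=0, B=2, C=1, D=2, E=4, F=3) → (A=0, B=1, C=1, D=2, E=4, F=3)

(A=0, B=1, C=1, D=2, E=4, F=3)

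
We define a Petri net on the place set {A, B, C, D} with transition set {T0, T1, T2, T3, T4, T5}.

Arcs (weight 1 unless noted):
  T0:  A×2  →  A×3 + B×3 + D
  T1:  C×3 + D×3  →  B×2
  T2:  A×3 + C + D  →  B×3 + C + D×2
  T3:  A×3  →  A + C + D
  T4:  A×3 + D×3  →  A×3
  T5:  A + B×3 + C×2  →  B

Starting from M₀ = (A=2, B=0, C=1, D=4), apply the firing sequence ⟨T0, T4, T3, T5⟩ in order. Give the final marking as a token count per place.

(A=0, B=1, C=0, D=3)

step 1: fire T0:  (A=2, B=0, C=1, D=4) → (A=3, B=3, C=1, D=5)
step 2: fire T4:  (A=3, B=3, C=1, D=5) → (A=3, B=3, C=1, D=2)
step 3: fire T3:  (A=3, B=3, C=1, D=2) → (A=1, B=3, C=2, D=3)
step 4: fire T5:  (A=1, B=3, C=2, D=3) → (A=0, B=1, C=0, D=3)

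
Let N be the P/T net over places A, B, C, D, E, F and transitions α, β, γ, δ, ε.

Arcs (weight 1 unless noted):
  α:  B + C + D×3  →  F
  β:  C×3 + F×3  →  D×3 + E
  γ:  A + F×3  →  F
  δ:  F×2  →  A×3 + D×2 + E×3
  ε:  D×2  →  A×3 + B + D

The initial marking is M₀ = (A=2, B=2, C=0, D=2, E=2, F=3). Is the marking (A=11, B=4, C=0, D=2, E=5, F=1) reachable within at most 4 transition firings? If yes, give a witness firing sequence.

YES — reachable via ⟨δ, ε, ε⟩ (3 firings)

step 1: fire δ:  (A=2, B=2, C=0, D=2, E=2, F=3) → (A=5, B=2, C=0, D=4, E=5, F=1)
step 2: fire ε:  (A=5, B=2, C=0, D=4, E=5, F=1) → (A=8, B=3, C=0, D=3, E=5, F=1)
step 3: fire ε:  (A=8, B=3, C=0, D=3, E=5, F=1) → (A=11, B=4, C=0, D=2, E=5, F=1)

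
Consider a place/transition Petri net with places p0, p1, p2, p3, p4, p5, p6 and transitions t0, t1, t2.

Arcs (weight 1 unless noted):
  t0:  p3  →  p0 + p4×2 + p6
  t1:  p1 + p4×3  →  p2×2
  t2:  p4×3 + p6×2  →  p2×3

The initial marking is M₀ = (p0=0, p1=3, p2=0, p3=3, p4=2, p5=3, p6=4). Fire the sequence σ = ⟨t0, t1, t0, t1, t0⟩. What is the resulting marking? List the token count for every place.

step 1: fire t0:  (p0=0, p1=3, p2=0, p3=3, p4=2, p5=3, p6=4) → (p0=1, p1=3, p2=0, p3=2, p4=4, p5=3, p6=5)
step 2: fire t1:  (p0=1, p1=3, p2=0, p3=2, p4=4, p5=3, p6=5) → (p0=1, p1=2, p2=2, p3=2, p4=1, p5=3, p6=5)
step 3: fire t0:  (p0=1, p1=2, p2=2, p3=2, p4=1, p5=3, p6=5) → (p0=2, p1=2, p2=2, p3=1, p4=3, p5=3, p6=6)
step 4: fire t1:  (p0=2, p1=2, p2=2, p3=1, p4=3, p5=3, p6=6) → (p0=2, p1=1, p2=4, p3=1, p4=0, p5=3, p6=6)
step 5: fire t0:  (p0=2, p1=1, p2=4, p3=1, p4=0, p5=3, p6=6) → (p0=3, p1=1, p2=4, p3=0, p4=2, p5=3, p6=7)

(p0=3, p1=1, p2=4, p3=0, p4=2, p5=3, p6=7)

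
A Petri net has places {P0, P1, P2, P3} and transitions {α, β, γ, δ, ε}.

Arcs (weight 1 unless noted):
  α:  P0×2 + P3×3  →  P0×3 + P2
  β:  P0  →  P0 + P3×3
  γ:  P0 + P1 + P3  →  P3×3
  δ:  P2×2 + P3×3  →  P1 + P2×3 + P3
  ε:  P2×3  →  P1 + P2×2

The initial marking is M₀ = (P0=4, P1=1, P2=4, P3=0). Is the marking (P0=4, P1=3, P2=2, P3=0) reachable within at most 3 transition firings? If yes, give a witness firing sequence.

YES — reachable via ⟨ε, ε⟩ (2 firings)

step 1: fire ε:  (P0=4, P1=1, P2=4, P3=0) → (P0=4, P1=2, P2=3, P3=0)
step 2: fire ε:  (P0=4, P1=2, P2=3, P3=0) → (P0=4, P1=3, P2=2, P3=0)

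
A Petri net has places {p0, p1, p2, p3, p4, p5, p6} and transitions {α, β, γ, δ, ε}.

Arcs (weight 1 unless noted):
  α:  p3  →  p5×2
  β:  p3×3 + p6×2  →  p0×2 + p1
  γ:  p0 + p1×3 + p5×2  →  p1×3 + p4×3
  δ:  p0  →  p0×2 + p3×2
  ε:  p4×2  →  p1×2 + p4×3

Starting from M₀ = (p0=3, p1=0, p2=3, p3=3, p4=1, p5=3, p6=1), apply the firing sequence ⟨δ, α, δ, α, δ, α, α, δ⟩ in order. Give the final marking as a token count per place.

(p0=7, p1=0, p2=3, p3=7, p4=1, p5=11, p6=1)

step 1: fire δ:  (p0=3, p1=0, p2=3, p3=3, p4=1, p5=3, p6=1) → (p0=4, p1=0, p2=3, p3=5, p4=1, p5=3, p6=1)
step 2: fire α:  (p0=4, p1=0, p2=3, p3=5, p4=1, p5=3, p6=1) → (p0=4, p1=0, p2=3, p3=4, p4=1, p5=5, p6=1)
step 3: fire δ:  (p0=4, p1=0, p2=3, p3=4, p4=1, p5=5, p6=1) → (p0=5, p1=0, p2=3, p3=6, p4=1, p5=5, p6=1)
step 4: fire α:  (p0=5, p1=0, p2=3, p3=6, p4=1, p5=5, p6=1) → (p0=5, p1=0, p2=3, p3=5, p4=1, p5=7, p6=1)
step 5: fire δ:  (p0=5, p1=0, p2=3, p3=5, p4=1, p5=7, p6=1) → (p0=6, p1=0, p2=3, p3=7, p4=1, p5=7, p6=1)
step 6: fire α:  (p0=6, p1=0, p2=3, p3=7, p4=1, p5=7, p6=1) → (p0=6, p1=0, p2=3, p3=6, p4=1, p5=9, p6=1)
step 7: fire α:  (p0=6, p1=0, p2=3, p3=6, p4=1, p5=9, p6=1) → (p0=6, p1=0, p2=3, p3=5, p4=1, p5=11, p6=1)
step 8: fire δ:  (p0=6, p1=0, p2=3, p3=5, p4=1, p5=11, p6=1) → (p0=7, p1=0, p2=3, p3=7, p4=1, p5=11, p6=1)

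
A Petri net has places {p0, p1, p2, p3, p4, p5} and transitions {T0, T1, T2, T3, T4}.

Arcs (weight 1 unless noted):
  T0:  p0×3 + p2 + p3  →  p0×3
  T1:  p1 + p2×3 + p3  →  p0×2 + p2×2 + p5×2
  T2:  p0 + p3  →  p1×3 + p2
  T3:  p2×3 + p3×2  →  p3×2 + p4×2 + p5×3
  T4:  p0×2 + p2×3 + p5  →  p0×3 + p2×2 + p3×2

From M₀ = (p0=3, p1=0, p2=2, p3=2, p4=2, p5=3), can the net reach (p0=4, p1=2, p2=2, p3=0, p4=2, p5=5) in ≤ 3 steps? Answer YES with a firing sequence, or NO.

YES — reachable via ⟨T2, T1⟩ (2 firings)

step 1: fire T2:  (p0=3, p1=0, p2=2, p3=2, p4=2, p5=3) → (p0=2, p1=3, p2=3, p3=1, p4=2, p5=3)
step 2: fire T1:  (p0=2, p1=3, p2=3, p3=1, p4=2, p5=3) → (p0=4, p1=2, p2=2, p3=0, p4=2, p5=5)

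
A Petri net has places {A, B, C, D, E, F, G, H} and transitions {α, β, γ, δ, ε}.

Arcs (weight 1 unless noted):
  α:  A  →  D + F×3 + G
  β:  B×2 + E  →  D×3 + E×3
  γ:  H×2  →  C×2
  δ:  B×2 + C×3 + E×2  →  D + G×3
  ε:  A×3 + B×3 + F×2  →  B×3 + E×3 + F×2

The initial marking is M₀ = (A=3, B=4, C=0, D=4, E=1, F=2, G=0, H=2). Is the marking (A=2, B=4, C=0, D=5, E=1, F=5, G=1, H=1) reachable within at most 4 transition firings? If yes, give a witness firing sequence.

NO — not reachable within 4 firings

depth 0: 1 marking
depth 1: 5 markings reached so far
depth 2: 12 markings reached so far
depth 3: 20 markings reached so far
depth 4: 26 markings reached so far
target is not among the 26 markings reachable within 4 steps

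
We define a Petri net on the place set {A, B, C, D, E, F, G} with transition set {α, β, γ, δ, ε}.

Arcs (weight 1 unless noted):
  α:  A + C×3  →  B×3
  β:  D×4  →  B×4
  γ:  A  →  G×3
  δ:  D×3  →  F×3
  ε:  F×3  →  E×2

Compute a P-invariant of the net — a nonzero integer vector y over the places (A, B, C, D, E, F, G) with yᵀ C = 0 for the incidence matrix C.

Incidence matrix C (rows=places, cols=transitions):
        α    β    γ    δ    ε
    A  -1    0   -1    0    0
    B   3    4    0    0    0
    C  -3    0    0    0    0
    D   0   -4    0   -3    0
    E   0    0    0    0    2
    F   0    0    0    3   -3
    G   0    0    3    0    0

Candidate y = [0, 2, 2, 2, 3, 2, 0]; check y·C column-wise:
  col α: 0·-1 + 2·3 + 2·-3 + 2·0 + 3·0 + 2·0 = 0
  col β: 2·4 + 2·0 + 2·-4 + 3·0 + 2·0 = 0
  col γ: 0·-1 + 2·0 + 2·0 + 2·0 + 3·0 + 2·0 + 0·3 = 0
  col δ: 2·0 + 2·0 + 2·-3 + 3·0 + 2·3 = 0
  col ε: 2·0 + 2·0 + 2·0 + 3·2 + 2·-3 = 0

y = (A:0, B:2, C:2, D:2, E:3, F:2, G:0)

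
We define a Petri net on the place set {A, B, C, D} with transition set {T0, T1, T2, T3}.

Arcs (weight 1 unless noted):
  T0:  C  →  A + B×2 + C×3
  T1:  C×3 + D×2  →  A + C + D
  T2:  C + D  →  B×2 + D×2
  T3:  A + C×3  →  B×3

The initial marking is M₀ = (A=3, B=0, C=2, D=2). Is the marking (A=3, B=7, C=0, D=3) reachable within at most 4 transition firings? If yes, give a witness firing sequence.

step 1: fire T0:  (A=3, B=0, C=2, D=2) → (A=4, B=2, C=4, D=2)
step 2: fire T2:  (A=4, B=2, C=4, D=2) → (A=4, B=4, C=3, D=3)
step 3: fire T3:  (A=4, B=4, C=3, D=3) → (A=3, B=7, C=0, D=3)

YES — reachable via ⟨T0, T2, T3⟩ (3 firings)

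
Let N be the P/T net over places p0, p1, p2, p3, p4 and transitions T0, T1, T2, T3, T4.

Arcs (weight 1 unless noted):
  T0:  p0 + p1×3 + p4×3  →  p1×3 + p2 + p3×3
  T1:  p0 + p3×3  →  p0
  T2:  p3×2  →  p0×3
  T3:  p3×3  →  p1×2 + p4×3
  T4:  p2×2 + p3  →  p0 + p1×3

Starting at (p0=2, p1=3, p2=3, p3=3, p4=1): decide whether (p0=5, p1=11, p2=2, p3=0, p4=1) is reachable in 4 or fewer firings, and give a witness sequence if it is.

depth 0: 1 marking
depth 1: 5 markings reached so far
depth 2: 7 markings reached so far
depth 3: 11 markings reached so far
depth 4: 14 markings reached so far
target is not among the 14 markings reachable within 4 steps

NO — not reachable within 4 firings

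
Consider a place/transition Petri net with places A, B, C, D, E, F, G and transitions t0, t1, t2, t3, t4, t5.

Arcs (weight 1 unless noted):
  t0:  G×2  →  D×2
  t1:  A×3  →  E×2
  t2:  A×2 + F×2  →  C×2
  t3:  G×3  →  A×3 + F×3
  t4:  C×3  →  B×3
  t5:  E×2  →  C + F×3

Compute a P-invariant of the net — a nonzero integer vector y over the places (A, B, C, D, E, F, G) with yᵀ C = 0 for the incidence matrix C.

Incidence matrix C (rows=places, cols=transitions):
       t0   t1   t2   t3   t4   t5
    A   0   -3   -2    3    0    0
    B   0    0    0    0    3    0
    C   0    0    2    0   -3    1
    D   2    0    0    0    0    0
    E   0    2    0    0    0   -2
    F   0    0   -2    3    0    3
    G  -2    0    0   -3    0    0

Candidate y = [2, 3, 3, 3, 3, 1, 3]; check y·C column-wise:
  col t0: 2·0 + 3·0 + 3·0 + 3·2 + 3·0 + 1·0 + 3·-2 = 0
  col t1: 2·-3 + 3·0 + 3·0 + 3·0 + 3·2 + 1·0 + 3·0 = 0
  col t2: 2·-2 + 3·0 + 3·2 + 3·0 + 3·0 + 1·-2 + 3·0 = 0
  col t3: 2·3 + 3·0 + 3·0 + 3·0 + 3·0 + 1·3 + 3·-3 = 0
  col t4: 2·0 + 3·3 + 3·-3 + 3·0 + 3·0 + 1·0 + 3·0 = 0
  col t5: 2·0 + 3·0 + 3·1 + 3·0 + 3·-2 + 1·3 + 3·0 = 0

y = (A:2, B:3, C:3, D:3, E:3, F:1, G:3)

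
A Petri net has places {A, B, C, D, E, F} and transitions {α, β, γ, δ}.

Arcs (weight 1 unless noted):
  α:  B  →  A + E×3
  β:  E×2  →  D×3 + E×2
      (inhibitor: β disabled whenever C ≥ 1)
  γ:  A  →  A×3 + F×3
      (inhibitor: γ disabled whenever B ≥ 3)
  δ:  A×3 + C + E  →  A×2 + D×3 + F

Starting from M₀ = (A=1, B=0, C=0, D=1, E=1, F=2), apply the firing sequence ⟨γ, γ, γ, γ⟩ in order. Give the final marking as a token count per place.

step 1: fire γ:  (A=1, B=0, C=0, D=1, E=1, F=2) → (A=3, B=0, C=0, D=1, E=1, F=5)
step 2: fire γ:  (A=3, B=0, C=0, D=1, E=1, F=5) → (A=5, B=0, C=0, D=1, E=1, F=8)
step 3: fire γ:  (A=5, B=0, C=0, D=1, E=1, F=8) → (A=7, B=0, C=0, D=1, E=1, F=11)
step 4: fire γ:  (A=7, B=0, C=0, D=1, E=1, F=11) → (A=9, B=0, C=0, D=1, E=1, F=14)

(A=9, B=0, C=0, D=1, E=1, F=14)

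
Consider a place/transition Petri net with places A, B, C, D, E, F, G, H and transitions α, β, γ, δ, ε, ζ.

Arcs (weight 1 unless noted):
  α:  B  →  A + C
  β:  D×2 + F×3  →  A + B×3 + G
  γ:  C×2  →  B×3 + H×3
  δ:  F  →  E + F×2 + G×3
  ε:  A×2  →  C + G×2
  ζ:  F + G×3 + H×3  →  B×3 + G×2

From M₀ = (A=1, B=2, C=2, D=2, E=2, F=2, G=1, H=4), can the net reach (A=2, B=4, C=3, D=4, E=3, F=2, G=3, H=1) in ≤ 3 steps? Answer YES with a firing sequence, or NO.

NO — not reachable within 3 firings

depth 0: 1 marking
depth 1: 4 markings reached so far
depth 2: 12 markings reached so far
depth 3: 29 markings reached so far
target is not among the 29 markings reachable within 3 steps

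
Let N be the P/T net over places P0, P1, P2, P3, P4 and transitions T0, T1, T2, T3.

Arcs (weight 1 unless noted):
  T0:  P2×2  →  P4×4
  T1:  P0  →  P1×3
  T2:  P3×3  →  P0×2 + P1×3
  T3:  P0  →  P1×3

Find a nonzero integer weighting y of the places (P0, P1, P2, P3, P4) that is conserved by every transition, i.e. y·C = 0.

Incidence matrix C (rows=places, cols=transitions):
       T0   T1   T2   T3
   P0   0   -1    2   -1
   P1   0    3    3    3
   P2  -2    0    0    0
   P3   0    0   -3    0
   P4   4    0    0    0

Candidate y = [3, 1, 0, 3, 0]; check y·C column-wise:
  col T0: 3·0 + 1·0 + 0·-2 + 3·0 + 0·4 = 0
  col T1: 3·-1 + 1·3 + 3·0 = 0
  col T2: 3·2 + 1·3 + 3·-3 = 0
  col T3: 3·-1 + 1·3 + 3·0 = 0

y = (P0:3, P1:1, P2:0, P3:3, P4:0)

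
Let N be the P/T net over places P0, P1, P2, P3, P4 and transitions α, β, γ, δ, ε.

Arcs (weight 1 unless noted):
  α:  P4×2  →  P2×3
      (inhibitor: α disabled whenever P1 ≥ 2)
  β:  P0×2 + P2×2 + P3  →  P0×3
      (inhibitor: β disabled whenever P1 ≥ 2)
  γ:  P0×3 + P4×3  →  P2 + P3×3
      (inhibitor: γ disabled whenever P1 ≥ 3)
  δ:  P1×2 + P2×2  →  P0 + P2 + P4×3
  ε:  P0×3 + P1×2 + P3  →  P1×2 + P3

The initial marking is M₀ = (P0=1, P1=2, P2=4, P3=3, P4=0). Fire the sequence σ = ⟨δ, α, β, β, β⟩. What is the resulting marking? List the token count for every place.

(P0=5, P1=0, P2=0, P3=0, P4=1)

step 1: fire δ:  (P0=1, P1=2, P2=4, P3=3, P4=0) → (P0=2, P1=0, P2=3, P3=3, P4=3)
step 2: fire α:  (P0=2, P1=0, P2=3, P3=3, P4=3) → (P0=2, P1=0, P2=6, P3=3, P4=1)
step 3: fire β:  (P0=2, P1=0, P2=6, P3=3, P4=1) → (P0=3, P1=0, P2=4, P3=2, P4=1)
step 4: fire β:  (P0=3, P1=0, P2=4, P3=2, P4=1) → (P0=4, P1=0, P2=2, P3=1, P4=1)
step 5: fire β:  (P0=4, P1=0, P2=2, P3=1, P4=1) → (P0=5, P1=0, P2=0, P3=0, P4=1)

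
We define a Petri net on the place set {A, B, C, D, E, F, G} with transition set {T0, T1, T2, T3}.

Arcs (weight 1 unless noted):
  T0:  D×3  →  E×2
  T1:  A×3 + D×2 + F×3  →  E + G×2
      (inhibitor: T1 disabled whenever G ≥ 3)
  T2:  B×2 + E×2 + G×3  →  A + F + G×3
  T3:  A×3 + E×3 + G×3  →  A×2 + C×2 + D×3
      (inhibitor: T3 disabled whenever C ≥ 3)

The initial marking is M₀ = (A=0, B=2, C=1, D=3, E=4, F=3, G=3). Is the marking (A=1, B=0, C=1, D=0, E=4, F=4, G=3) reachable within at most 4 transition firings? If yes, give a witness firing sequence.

YES — reachable via ⟨T0, T2⟩ (2 firings)

step 1: fire T0:  (A=0, B=2, C=1, D=3, E=4, F=3, G=3) → (A=0, B=2, C=1, D=0, E=6, F=3, G=3)
step 2: fire T2:  (A=0, B=2, C=1, D=0, E=6, F=3, G=3) → (A=1, B=0, C=1, D=0, E=4, F=4, G=3)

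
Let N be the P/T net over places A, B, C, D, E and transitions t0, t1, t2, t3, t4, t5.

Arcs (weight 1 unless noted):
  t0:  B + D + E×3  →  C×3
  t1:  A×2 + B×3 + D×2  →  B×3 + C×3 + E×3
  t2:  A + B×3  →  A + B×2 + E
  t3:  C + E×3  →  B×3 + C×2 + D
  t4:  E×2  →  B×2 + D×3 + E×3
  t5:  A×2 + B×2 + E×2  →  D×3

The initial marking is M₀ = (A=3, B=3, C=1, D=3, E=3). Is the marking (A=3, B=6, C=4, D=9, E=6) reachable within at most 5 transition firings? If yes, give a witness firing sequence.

NO — not reachable within 5 firings

depth 0: 1 marking
depth 1: 7 markings reached so far
depth 2: 19 markings reached so far
depth 3: 37 markings reached so far
depth 4: 69 markings reached so far
depth 5: 123 markings reached so far
target is not among the 123 markings reachable within 5 steps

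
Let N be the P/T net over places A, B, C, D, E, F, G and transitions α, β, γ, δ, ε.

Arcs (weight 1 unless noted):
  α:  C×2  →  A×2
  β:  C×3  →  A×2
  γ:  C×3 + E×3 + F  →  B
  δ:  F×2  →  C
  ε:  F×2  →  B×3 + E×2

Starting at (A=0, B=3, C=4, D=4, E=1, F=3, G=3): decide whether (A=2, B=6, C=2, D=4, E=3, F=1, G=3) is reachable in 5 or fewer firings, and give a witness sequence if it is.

YES — reachable via ⟨α, ε⟩ (2 firings)

step 1: fire α:  (A=0, B=3, C=4, D=4, E=1, F=3, G=3) → (A=2, B=3, C=2, D=4, E=1, F=3, G=3)
step 2: fire ε:  (A=2, B=3, C=2, D=4, E=1, F=3, G=3) → (A=2, B=6, C=2, D=4, E=3, F=1, G=3)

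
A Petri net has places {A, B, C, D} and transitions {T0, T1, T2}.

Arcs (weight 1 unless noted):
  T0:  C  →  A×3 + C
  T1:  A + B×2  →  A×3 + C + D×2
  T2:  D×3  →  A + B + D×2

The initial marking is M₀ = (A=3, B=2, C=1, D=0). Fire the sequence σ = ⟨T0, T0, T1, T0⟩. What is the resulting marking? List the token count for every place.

step 1: fire T0:  (A=3, B=2, C=1, D=0) → (A=6, B=2, C=1, D=0)
step 2: fire T0:  (A=6, B=2, C=1, D=0) → (A=9, B=2, C=1, D=0)
step 3: fire T1:  (A=9, B=2, C=1, D=0) → (A=11, B=0, C=2, D=2)
step 4: fire T0:  (A=11, B=0, C=2, D=2) → (A=14, B=0, C=2, D=2)

(A=14, B=0, C=2, D=2)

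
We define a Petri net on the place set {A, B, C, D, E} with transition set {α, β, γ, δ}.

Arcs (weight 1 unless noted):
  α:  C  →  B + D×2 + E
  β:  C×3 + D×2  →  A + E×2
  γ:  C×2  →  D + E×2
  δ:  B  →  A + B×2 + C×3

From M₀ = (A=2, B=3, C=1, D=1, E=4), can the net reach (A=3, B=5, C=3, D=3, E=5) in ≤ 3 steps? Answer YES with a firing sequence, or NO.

step 1: fire α:  (A=2, B=3, C=1, D=1, E=4) → (A=2, B=4, C=0, D=3, E=5)
step 2: fire δ:  (A=2, B=4, C=0, D=3, E=5) → (A=3, B=5, C=3, D=3, E=5)

YES — reachable via ⟨α, δ⟩ (2 firings)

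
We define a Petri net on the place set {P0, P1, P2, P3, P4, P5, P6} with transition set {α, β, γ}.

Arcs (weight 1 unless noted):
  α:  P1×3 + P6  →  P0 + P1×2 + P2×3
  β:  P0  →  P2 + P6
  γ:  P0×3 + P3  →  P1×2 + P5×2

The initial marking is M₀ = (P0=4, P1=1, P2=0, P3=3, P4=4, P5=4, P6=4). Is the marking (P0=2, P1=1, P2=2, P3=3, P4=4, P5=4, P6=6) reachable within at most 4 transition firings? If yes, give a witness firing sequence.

YES — reachable via ⟨β, β⟩ (2 firings)

step 1: fire β:  (P0=4, P1=1, P2=0, P3=3, P4=4, P5=4, P6=4) → (P0=3, P1=1, P2=1, P3=3, P4=4, P5=4, P6=5)
step 2: fire β:  (P0=3, P1=1, P2=1, P3=3, P4=4, P5=4, P6=5) → (P0=2, P1=1, P2=2, P3=3, P4=4, P5=4, P6=6)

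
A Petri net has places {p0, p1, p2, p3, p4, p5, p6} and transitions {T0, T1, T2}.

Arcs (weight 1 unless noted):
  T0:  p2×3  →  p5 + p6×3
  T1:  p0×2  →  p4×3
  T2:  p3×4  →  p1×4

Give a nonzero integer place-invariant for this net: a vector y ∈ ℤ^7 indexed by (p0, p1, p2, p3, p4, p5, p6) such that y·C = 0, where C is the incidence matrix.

y = (p0:0, p1:1, p2:0, p3:1, p4:0, p5:0, p6:0)

Incidence matrix C (rows=places, cols=transitions):
       T0   T1   T2
   p0   0   -2    0
   p1   0    0    4
   p2  -3    0    0
   p3   0    0   -4
   p4   0    3    0
   p5   1    0    0
   p6   3    0    0

Candidate y = [0, 1, 0, 1, 0, 0, 0]; check y·C column-wise:
  col T0: 1·0 + 0·-3 + 1·0 + 0·1 + 0·3 = 0
  col T1: 0·-2 + 1·0 + 1·0 + 0·3 = 0
  col T2: 1·4 + 1·-4 = 0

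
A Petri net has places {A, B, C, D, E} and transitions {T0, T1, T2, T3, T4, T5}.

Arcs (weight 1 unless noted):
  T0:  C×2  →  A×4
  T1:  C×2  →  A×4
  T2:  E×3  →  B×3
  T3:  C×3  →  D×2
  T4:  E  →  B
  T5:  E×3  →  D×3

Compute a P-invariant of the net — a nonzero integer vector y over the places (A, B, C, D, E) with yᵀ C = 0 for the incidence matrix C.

y = (A:1, B:3, C:2, D:3, E:3)

Incidence matrix C (rows=places, cols=transitions):
       T0   T1   T2   T3   T4   T5
    A   4    4    0    0    0    0
    B   0    0    3    0    1    0
    C  -2   -2    0   -3    0    0
    D   0    0    0    2    0    3
    E   0    0   -3    0   -1   -3

Candidate y = [1, 3, 2, 3, 3]; check y·C column-wise:
  col T0: 1·4 + 3·0 + 2·-2 + 3·0 + 3·0 = 0
  col T1: 1·4 + 3·0 + 2·-2 + 3·0 + 3·0 = 0
  col T2: 1·0 + 3·3 + 2·0 + 3·0 + 3·-3 = 0
  col T3: 1·0 + 3·0 + 2·-3 + 3·2 + 3·0 = 0
  col T4: 1·0 + 3·1 + 2·0 + 3·0 + 3·-1 = 0
  col T5: 1·0 + 3·0 + 2·0 + 3·3 + 3·-3 = 0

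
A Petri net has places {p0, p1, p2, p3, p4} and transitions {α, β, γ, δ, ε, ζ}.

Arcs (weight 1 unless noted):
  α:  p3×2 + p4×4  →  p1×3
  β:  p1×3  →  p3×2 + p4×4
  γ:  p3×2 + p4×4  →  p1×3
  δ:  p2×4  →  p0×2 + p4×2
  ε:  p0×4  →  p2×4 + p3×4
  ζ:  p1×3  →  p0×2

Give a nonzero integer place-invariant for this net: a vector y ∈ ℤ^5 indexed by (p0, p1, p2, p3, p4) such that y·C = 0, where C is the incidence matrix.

Incidence matrix C (rows=places, cols=transitions):
        α    β    γ    δ    ε    ζ
   p0   0    0    0    2   -4    2
   p1   3   -3    3    0    0   -3
   p2   0    0    0   -4    4    0
   p3  -2    2   -2    0    4    0
   p4  -4    4   -4    2    0    0

Candidate y = [3, 2, 2, 1, 1]; check y·C column-wise:
  col α: 3·0 + 2·3 + 2·0 + 1·-2 + 1·-4 = 0
  col β: 3·0 + 2·-3 + 2·0 + 1·2 + 1·4 = 0
  col γ: 3·0 + 2·3 + 2·0 + 1·-2 + 1·-4 = 0
  col δ: 3·2 + 2·0 + 2·-4 + 1·0 + 1·2 = 0
  col ε: 3·-4 + 2·0 + 2·4 + 1·4 + 1·0 = 0
  col ζ: 3·2 + 2·-3 + 2·0 + 1·0 + 1·0 = 0

y = (p0:3, p1:2, p2:2, p3:1, p4:1)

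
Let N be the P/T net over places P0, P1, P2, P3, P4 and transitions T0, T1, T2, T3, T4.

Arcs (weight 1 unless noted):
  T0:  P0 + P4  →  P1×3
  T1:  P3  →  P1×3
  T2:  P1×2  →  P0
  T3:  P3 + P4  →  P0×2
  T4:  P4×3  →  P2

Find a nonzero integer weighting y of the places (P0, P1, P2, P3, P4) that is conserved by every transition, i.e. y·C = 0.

Incidence matrix C (rows=places, cols=transitions):
       T0   T1   T2   T3   T4
   P0  -1    0    1    2    0
   P1   3    3   -2    0    0
   P2   0    0    0    0    1
   P3   0   -1    0   -1    0
   P4  -1    0    0   -1   -3

Candidate y = [2, 1, 3, 3, 1]; check y·C column-wise:
  col T0: 2·-1 + 1·3 + 3·0 + 3·0 + 1·-1 = 0
  col T1: 2·0 + 1·3 + 3·0 + 3·-1 + 1·0 = 0
  col T2: 2·1 + 1·-2 + 3·0 + 3·0 + 1·0 = 0
  col T3: 2·2 + 1·0 + 3·0 + 3·-1 + 1·-1 = 0
  col T4: 2·0 + 1·0 + 3·1 + 3·0 + 1·-3 = 0

y = (P0:2, P1:1, P2:3, P3:3, P4:1)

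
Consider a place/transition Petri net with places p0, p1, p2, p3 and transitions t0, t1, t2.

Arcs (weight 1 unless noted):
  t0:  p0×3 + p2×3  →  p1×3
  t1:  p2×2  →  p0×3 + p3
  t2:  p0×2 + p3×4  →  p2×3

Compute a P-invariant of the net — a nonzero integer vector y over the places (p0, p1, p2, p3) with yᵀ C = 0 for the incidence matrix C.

Incidence matrix C (rows=places, cols=transitions):
       t0   t1   t2
   p0  -3    3   -2
   p1   3    0    0
   p2  -3   -2    3
   p3   0    1   -4

Candidate y = [1, 3, 2, 1]; check y·C column-wise:
  col t0: 1·-3 + 3·3 + 2·-3 + 1·0 = 0
  col t1: 1·3 + 3·0 + 2·-2 + 1·1 = 0
  col t2: 1·-2 + 3·0 + 2·3 + 1·-4 = 0

y = (p0:1, p1:3, p2:2, p3:1)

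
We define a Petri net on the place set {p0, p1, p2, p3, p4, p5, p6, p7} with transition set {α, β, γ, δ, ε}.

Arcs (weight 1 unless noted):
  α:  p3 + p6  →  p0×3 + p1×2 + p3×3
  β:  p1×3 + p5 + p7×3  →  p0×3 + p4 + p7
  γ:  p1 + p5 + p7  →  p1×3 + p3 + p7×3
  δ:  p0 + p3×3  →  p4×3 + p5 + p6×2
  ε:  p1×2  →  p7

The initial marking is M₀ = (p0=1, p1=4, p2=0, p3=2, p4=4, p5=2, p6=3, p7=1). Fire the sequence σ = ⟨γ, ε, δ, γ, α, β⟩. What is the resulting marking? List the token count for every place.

step 1: fire γ:  (p0=1, p1=4, p2=0, p3=2, p4=4, p5=2, p6=3, p7=1) → (p0=1, p1=6, p2=0, p3=3, p4=4, p5=1, p6=3, p7=3)
step 2: fire ε:  (p0=1, p1=6, p2=0, p3=3, p4=4, p5=1, p6=3, p7=3) → (p0=1, p1=4, p2=0, p3=3, p4=4, p5=1, p6=3, p7=4)
step 3: fire δ:  (p0=1, p1=4, p2=0, p3=3, p4=4, p5=1, p6=3, p7=4) → (p0=0, p1=4, p2=0, p3=0, p4=7, p5=2, p6=5, p7=4)
step 4: fire γ:  (p0=0, p1=4, p2=0, p3=0, p4=7, p5=2, p6=5, p7=4) → (p0=0, p1=6, p2=0, p3=1, p4=7, p5=1, p6=5, p7=6)
step 5: fire α:  (p0=0, p1=6, p2=0, p3=1, p4=7, p5=1, p6=5, p7=6) → (p0=3, p1=8, p2=0, p3=3, p4=7, p5=1, p6=4, p7=6)
step 6: fire β:  (p0=3, p1=8, p2=0, p3=3, p4=7, p5=1, p6=4, p7=6) → (p0=6, p1=5, p2=0, p3=3, p4=8, p5=0, p6=4, p7=4)

(p0=6, p1=5, p2=0, p3=3, p4=8, p5=0, p6=4, p7=4)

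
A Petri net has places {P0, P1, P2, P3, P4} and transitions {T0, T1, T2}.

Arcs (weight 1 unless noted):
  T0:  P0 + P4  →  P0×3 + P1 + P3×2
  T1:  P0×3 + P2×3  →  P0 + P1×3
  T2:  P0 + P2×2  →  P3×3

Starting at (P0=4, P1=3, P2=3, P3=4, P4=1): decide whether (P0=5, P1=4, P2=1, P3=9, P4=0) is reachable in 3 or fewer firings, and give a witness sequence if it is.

YES — reachable via ⟨T0, T2⟩ (2 firings)

step 1: fire T0:  (P0=4, P1=3, P2=3, P3=4, P4=1) → (P0=6, P1=4, P2=3, P3=6, P4=0)
step 2: fire T2:  (P0=6, P1=4, P2=3, P3=6, P4=0) → (P0=5, P1=4, P2=1, P3=9, P4=0)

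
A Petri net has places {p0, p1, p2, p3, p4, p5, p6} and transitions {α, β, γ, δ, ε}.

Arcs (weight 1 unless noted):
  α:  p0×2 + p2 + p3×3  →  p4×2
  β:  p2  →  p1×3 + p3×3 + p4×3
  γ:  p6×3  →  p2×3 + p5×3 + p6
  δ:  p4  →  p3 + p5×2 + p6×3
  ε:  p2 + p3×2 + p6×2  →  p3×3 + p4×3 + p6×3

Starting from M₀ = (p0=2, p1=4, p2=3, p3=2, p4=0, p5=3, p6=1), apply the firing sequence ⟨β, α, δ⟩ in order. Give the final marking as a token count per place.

step 1: fire β:  (p0=2, p1=4, p2=3, p3=2, p4=0, p5=3, p6=1) → (p0=2, p1=7, p2=2, p3=5, p4=3, p5=3, p6=1)
step 2: fire α:  (p0=2, p1=7, p2=2, p3=5, p4=3, p5=3, p6=1) → (p0=0, p1=7, p2=1, p3=2, p4=5, p5=3, p6=1)
step 3: fire δ:  (p0=0, p1=7, p2=1, p3=2, p4=5, p5=3, p6=1) → (p0=0, p1=7, p2=1, p3=3, p4=4, p5=5, p6=4)

(p0=0, p1=7, p2=1, p3=3, p4=4, p5=5, p6=4)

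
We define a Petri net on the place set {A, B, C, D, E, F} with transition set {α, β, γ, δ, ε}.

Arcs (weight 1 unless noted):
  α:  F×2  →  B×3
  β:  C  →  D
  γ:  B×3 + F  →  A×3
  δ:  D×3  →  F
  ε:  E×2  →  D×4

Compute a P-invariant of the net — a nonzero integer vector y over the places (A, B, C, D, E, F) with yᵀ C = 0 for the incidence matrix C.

y = (A:3, B:2, C:1, D:1, E:2, F:3)

Incidence matrix C (rows=places, cols=transitions):
        α    β    γ    δ    ε
    A   0    0    3    0    0
    B   3    0   -3    0    0
    C   0   -1    0    0    0
    D   0    1    0   -3    4
    E   0    0    0    0   -2
    F  -2    0   -1    1    0

Candidate y = [3, 2, 1, 1, 2, 3]; check y·C column-wise:
  col α: 3·0 + 2·3 + 1·0 + 1·0 + 2·0 + 3·-2 = 0
  col β: 3·0 + 2·0 + 1·-1 + 1·1 + 2·0 + 3·0 = 0
  col γ: 3·3 + 2·-3 + 1·0 + 1·0 + 2·0 + 3·-1 = 0
  col δ: 3·0 + 2·0 + 1·0 + 1·-3 + 2·0 + 3·1 = 0
  col ε: 3·0 + 2·0 + 1·0 + 1·4 + 2·-2 + 3·0 = 0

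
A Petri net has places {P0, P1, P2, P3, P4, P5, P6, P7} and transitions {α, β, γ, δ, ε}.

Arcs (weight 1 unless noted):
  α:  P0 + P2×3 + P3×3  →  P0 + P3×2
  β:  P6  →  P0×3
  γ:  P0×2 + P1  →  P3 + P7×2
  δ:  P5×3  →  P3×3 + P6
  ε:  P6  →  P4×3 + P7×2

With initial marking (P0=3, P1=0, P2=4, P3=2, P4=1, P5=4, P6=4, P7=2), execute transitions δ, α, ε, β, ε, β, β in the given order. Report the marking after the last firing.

step 1: fire δ:  (P0=3, P1=0, P2=4, P3=2, P4=1, P5=4, P6=4, P7=2) → (P0=3, P1=0, P2=4, P3=5, P4=1, P5=1, P6=5, P7=2)
step 2: fire α:  (P0=3, P1=0, P2=4, P3=5, P4=1, P5=1, P6=5, P7=2) → (P0=3, P1=0, P2=1, P3=4, P4=1, P5=1, P6=5, P7=2)
step 3: fire ε:  (P0=3, P1=0, P2=1, P3=4, P4=1, P5=1, P6=5, P7=2) → (P0=3, P1=0, P2=1, P3=4, P4=4, P5=1, P6=4, P7=4)
step 4: fire β:  (P0=3, P1=0, P2=1, P3=4, P4=4, P5=1, P6=4, P7=4) → (P0=6, P1=0, P2=1, P3=4, P4=4, P5=1, P6=3, P7=4)
step 5: fire ε:  (P0=6, P1=0, P2=1, P3=4, P4=4, P5=1, P6=3, P7=4) → (P0=6, P1=0, P2=1, P3=4, P4=7, P5=1, P6=2, P7=6)
step 6: fire β:  (P0=6, P1=0, P2=1, P3=4, P4=7, P5=1, P6=2, P7=6) → (P0=9, P1=0, P2=1, P3=4, P4=7, P5=1, P6=1, P7=6)
step 7: fire β:  (P0=9, P1=0, P2=1, P3=4, P4=7, P5=1, P6=1, P7=6) → (P0=12, P1=0, P2=1, P3=4, P4=7, P5=1, P6=0, P7=6)

(P0=12, P1=0, P2=1, P3=4, P4=7, P5=1, P6=0, P7=6)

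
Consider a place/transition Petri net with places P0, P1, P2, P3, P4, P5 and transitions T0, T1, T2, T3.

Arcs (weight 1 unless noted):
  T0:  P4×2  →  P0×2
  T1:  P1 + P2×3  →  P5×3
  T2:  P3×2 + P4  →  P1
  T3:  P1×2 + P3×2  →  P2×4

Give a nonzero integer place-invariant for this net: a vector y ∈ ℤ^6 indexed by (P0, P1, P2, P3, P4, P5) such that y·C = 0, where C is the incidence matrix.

y = (P0:13, P1:3, P2:-1, P3:-5, P4:13, P5:0)

Incidence matrix C (rows=places, cols=transitions):
       T0   T1   T2   T3
   P0   2    0    0    0
   P1   0   -1    1   -2
   P2   0   -3    0    4
   P3   0    0   -2   -2
   P4  -2    0   -1    0
   P5   0    3    0    0

Candidate y = [13, 3, -1, -5, 13, 0]; check y·C column-wise:
  col T0: 13·2 + 3·0 + -1·0 + -5·0 + 13·-2 = 0
  col T1: 13·0 + 3·-1 + -1·-3 + -5·0 + 13·0 + 0·3 = 0
  col T2: 13·0 + 3·1 + -1·0 + -5·-2 + 13·-1 = 0
  col T3: 13·0 + 3·-2 + -1·4 + -5·-2 + 13·0 = 0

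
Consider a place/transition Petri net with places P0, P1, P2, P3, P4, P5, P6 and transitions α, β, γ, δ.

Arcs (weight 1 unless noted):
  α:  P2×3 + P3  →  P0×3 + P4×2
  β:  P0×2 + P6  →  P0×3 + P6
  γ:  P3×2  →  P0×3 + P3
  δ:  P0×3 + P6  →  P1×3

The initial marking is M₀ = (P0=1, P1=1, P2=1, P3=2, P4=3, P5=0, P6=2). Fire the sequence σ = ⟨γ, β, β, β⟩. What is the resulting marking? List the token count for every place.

step 1: fire γ:  (P0=1, P1=1, P2=1, P3=2, P4=3, P5=0, P6=2) → (P0=4, P1=1, P2=1, P3=1, P4=3, P5=0, P6=2)
step 2: fire β:  (P0=4, P1=1, P2=1, P3=1, P4=3, P5=0, P6=2) → (P0=5, P1=1, P2=1, P3=1, P4=3, P5=0, P6=2)
step 3: fire β:  (P0=5, P1=1, P2=1, P3=1, P4=3, P5=0, P6=2) → (P0=6, P1=1, P2=1, P3=1, P4=3, P5=0, P6=2)
step 4: fire β:  (P0=6, P1=1, P2=1, P3=1, P4=3, P5=0, P6=2) → (P0=7, P1=1, P2=1, P3=1, P4=3, P5=0, P6=2)

(P0=7, P1=1, P2=1, P3=1, P4=3, P5=0, P6=2)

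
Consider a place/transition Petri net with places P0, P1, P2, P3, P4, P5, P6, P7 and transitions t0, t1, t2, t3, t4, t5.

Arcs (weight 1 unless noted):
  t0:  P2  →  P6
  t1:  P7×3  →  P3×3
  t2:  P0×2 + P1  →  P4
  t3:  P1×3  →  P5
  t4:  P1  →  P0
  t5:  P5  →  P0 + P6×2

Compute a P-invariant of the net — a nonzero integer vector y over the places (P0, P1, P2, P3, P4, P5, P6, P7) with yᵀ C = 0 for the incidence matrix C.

Incidence matrix C (rows=places, cols=transitions):
       t0   t1   t2   t3   t4   t5
   P0   0    0   -2    0    1    1
   P1   0    0   -1   -3   -1    0
   P2  -1    0    0    0    0    0
   P3   0    3    0    0    0    0
   P4   0    0    1    0    0    0
   P5   0    0    0    1    0   -1
   P6   1    0    0    0    0    2
   P7   0   -3    0    0    0    0

Candidate y = [1, 1, 1, 0, 3, 3, 1, 0]; check y·C column-wise:
  col t0: 1·0 + 1·0 + 1·-1 + 3·0 + 3·0 + 1·1 = 0
  col t1: 1·0 + 1·0 + 1·0 + 0·3 + 3·0 + 3·0 + 1·0 + 0·-3 = 0
  col t2: 1·-2 + 1·-1 + 1·0 + 3·1 + 3·0 + 1·0 = 0
  col t3: 1·0 + 1·-3 + 1·0 + 3·0 + 3·1 + 1·0 = 0
  col t4: 1·1 + 1·-1 + 1·0 + 3·0 + 3·0 + 1·0 = 0
  col t5: 1·1 + 1·0 + 1·0 + 3·0 + 3·-1 + 1·2 = 0

y = (P0:1, P1:1, P2:1, P3:0, P4:3, P5:3, P6:1, P7:0)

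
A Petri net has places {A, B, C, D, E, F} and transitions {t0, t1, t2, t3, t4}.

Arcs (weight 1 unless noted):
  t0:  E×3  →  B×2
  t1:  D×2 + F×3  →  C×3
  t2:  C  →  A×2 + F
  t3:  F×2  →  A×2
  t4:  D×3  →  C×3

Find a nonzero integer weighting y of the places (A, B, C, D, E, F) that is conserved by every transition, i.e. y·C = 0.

y = (A:0, B:3, C:0, D:0, E:2, F:0)

Incidence matrix C (rows=places, cols=transitions):
       t0   t1   t2   t3   t4
    A   0    0    2    2    0
    B   2    0    0    0    0
    C   0    3   -1    0    3
    D   0   -2    0    0   -3
    E  -3    0    0    0    0
    F   0   -3    1   -2    0

Candidate y = [0, 3, 0, 0, 2, 0]; check y·C column-wise:
  col t0: 3·2 + 2·-3 = 0
  col t1: 3·0 + 0·3 + 0·-2 + 2·0 + 0·-3 = 0
  col t2: 0·2 + 3·0 + 0·-1 + 2·0 + 0·1 = 0
  col t3: 0·2 + 3·0 + 2·0 + 0·-2 = 0
  col t4: 3·0 + 0·3 + 0·-3 + 2·0 = 0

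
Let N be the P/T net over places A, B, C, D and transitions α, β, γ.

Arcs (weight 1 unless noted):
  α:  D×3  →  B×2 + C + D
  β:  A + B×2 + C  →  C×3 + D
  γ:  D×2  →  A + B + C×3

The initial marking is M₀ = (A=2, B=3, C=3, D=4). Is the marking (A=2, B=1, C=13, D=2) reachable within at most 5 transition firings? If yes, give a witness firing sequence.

YES — reachable via ⟨β, γ, β, γ⟩ (4 firings)

step 1: fire β:  (A=2, B=3, C=3, D=4) → (A=1, B=1, C=5, D=5)
step 2: fire γ:  (A=1, B=1, C=5, D=5) → (A=2, B=2, C=8, D=3)
step 3: fire β:  (A=2, B=2, C=8, D=3) → (A=1, B=0, C=10, D=4)
step 4: fire γ:  (A=1, B=0, C=10, D=4) → (A=2, B=1, C=13, D=2)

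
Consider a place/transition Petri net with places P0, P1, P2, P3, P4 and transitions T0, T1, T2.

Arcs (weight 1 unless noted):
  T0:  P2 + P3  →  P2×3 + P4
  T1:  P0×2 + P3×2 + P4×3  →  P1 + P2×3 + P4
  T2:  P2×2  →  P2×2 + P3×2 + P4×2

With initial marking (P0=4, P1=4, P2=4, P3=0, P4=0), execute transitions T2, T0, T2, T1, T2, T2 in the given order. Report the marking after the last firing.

(P0=2, P1=5, P2=9, P3=5, P4=7)

step 1: fire T2:  (P0=4, P1=4, P2=4, P3=0, P4=0) → (P0=4, P1=4, P2=4, P3=2, P4=2)
step 2: fire T0:  (P0=4, P1=4, P2=4, P3=2, P4=2) → (P0=4, P1=4, P2=6, P3=1, P4=3)
step 3: fire T2:  (P0=4, P1=4, P2=6, P3=1, P4=3) → (P0=4, P1=4, P2=6, P3=3, P4=5)
step 4: fire T1:  (P0=4, P1=4, P2=6, P3=3, P4=5) → (P0=2, P1=5, P2=9, P3=1, P4=3)
step 5: fire T2:  (P0=2, P1=5, P2=9, P3=1, P4=3) → (P0=2, P1=5, P2=9, P3=3, P4=5)
step 6: fire T2:  (P0=2, P1=5, P2=9, P3=3, P4=5) → (P0=2, P1=5, P2=9, P3=5, P4=7)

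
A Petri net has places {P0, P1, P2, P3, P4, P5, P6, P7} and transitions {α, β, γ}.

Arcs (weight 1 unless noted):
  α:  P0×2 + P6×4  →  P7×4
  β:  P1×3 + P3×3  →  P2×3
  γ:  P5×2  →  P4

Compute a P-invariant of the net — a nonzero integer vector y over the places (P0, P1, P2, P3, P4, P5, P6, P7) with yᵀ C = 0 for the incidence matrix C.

Incidence matrix C (rows=places, cols=transitions):
        α    β    γ
   P0  -2    0    0
   P1   0   -3    0
   P2   0    3    0
   P3   0   -3    0
   P4   0    0    1
   P5   0    0   -2
   P6  -4    0    0
   P7   4    0    0

Candidate y = [0, 1, 1, 0, 0, 0, 0, 0]; check y·C column-wise:
  col α: 0·-2 + 1·0 + 1·0 + 0·-4 + 0·4 = 0
  col β: 1·-3 + 1·3 + 0·-3 = 0
  col γ: 1·0 + 1·0 + 0·1 + 0·-2 = 0

y = (P0:0, P1:1, P2:1, P3:0, P4:0, P5:0, P6:0, P7:0)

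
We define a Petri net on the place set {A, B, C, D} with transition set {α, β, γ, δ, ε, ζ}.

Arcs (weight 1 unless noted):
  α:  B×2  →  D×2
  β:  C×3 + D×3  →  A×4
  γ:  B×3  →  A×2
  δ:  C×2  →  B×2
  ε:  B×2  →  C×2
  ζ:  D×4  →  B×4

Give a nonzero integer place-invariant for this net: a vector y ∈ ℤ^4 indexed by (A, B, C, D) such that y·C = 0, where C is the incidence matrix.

Incidence matrix C (rows=places, cols=transitions):
        α    β    γ    δ    ε    ζ
    A   0    4    2    0    0    0
    B  -2    0   -3    2   -2    4
    C   0   -3    0   -2    2    0
    D   2   -3    0    0    0   -4

Candidate y = [3, 2, 2, 2]; check y·C column-wise:
  col α: 3·0 + 2·-2 + 2·0 + 2·2 = 0
  col β: 3·4 + 2·0 + 2·-3 + 2·-3 = 0
  col γ: 3·2 + 2·-3 + 2·0 + 2·0 = 0
  col δ: 3·0 + 2·2 + 2·-2 + 2·0 = 0
  col ε: 3·0 + 2·-2 + 2·2 + 2·0 = 0
  col ζ: 3·0 + 2·4 + 2·0 + 2·-4 = 0

y = (A:3, B:2, C:2, D:2)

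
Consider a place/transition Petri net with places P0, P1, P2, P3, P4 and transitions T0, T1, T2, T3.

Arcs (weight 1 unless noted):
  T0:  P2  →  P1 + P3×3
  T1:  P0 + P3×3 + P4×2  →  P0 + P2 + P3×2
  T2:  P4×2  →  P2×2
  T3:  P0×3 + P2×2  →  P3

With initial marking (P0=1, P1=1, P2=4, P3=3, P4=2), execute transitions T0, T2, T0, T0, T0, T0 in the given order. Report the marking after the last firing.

step 1: fire T0:  (P0=1, P1=1, P2=4, P3=3, P4=2) → (P0=1, P1=2, P2=3, P3=6, P4=2)
step 2: fire T2:  (P0=1, P1=2, P2=3, P3=6, P4=2) → (P0=1, P1=2, P2=5, P3=6, P4=0)
step 3: fire T0:  (P0=1, P1=2, P2=5, P3=6, P4=0) → (P0=1, P1=3, P2=4, P3=9, P4=0)
step 4: fire T0:  (P0=1, P1=3, P2=4, P3=9, P4=0) → (P0=1, P1=4, P2=3, P3=12, P4=0)
step 5: fire T0:  (P0=1, P1=4, P2=3, P3=12, P4=0) → (P0=1, P1=5, P2=2, P3=15, P4=0)
step 6: fire T0:  (P0=1, P1=5, P2=2, P3=15, P4=0) → (P0=1, P1=6, P2=1, P3=18, P4=0)

(P0=1, P1=6, P2=1, P3=18, P4=0)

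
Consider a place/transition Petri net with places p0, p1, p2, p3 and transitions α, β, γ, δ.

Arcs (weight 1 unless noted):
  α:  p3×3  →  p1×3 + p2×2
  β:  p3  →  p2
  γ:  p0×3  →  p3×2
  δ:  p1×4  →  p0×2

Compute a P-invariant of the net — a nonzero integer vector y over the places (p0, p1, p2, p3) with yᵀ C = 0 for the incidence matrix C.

y = (p0:2, p1:1, p2:3, p3:3)

Incidence matrix C (rows=places, cols=transitions):
        α    β    γ    δ
   p0   0    0   -3    2
   p1   3    0    0   -4
   p2   2    1    0    0
   p3  -3   -1    2    0

Candidate y = [2, 1, 3, 3]; check y·C column-wise:
  col α: 2·0 + 1·3 + 3·2 + 3·-3 = 0
  col β: 2·0 + 1·0 + 3·1 + 3·-1 = 0
  col γ: 2·-3 + 1·0 + 3·0 + 3·2 = 0
  col δ: 2·2 + 1·-4 + 3·0 + 3·0 = 0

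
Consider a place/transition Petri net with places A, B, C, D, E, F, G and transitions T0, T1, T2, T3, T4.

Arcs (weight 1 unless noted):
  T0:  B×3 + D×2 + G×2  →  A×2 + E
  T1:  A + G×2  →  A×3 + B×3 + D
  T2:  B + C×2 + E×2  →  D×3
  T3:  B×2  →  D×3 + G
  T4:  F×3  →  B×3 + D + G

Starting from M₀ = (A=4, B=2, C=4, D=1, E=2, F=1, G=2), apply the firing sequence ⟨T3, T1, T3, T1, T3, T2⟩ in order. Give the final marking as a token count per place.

step 1: fire T3:  (A=4, B=2, C=4, D=1, E=2, F=1, G=2) → (A=4, B=0, C=4, D=4, E=2, F=1, G=3)
step 2: fire T1:  (A=4, B=0, C=4, D=4, E=2, F=1, G=3) → (A=6, B=3, C=4, D=5, E=2, F=1, G=1)
step 3: fire T3:  (A=6, B=3, C=4, D=5, E=2, F=1, G=1) → (A=6, B=1, C=4, D=8, E=2, F=1, G=2)
step 4: fire T1:  (A=6, B=1, C=4, D=8, E=2, F=1, G=2) → (A=8, B=4, C=4, D=9, E=2, F=1, G=0)
step 5: fire T3:  (A=8, B=4, C=4, D=9, E=2, F=1, G=0) → (A=8, B=2, C=4, D=12, E=2, F=1, G=1)
step 6: fire T2:  (A=8, B=2, C=4, D=12, E=2, F=1, G=1) → (A=8, B=1, C=2, D=15, E=0, F=1, G=1)

(A=8, B=1, C=2, D=15, E=0, F=1, G=1)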